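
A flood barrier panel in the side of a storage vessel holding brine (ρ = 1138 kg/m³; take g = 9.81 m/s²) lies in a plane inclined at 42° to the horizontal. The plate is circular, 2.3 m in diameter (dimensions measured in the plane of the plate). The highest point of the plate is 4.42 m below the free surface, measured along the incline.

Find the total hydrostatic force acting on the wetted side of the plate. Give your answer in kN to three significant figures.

γ = ρg = 1138 × 9.81 / 1000 = 11.16378 kN/m³.
Let θ = 42° be the plate's angle to the horizontal; measure y along the incline from where the plane meets the free surface. Vertical depth h = y·sinθ with sinθ = 0.669131.
The centroid is at the centre, 1.15 m below the top of the plate, so y_c = 4.42 + 1.15 = 5.57 m and h_c = 5.57 × 0.669131 = 3.72706 m.
A = π(1.15)² = 4.15476 m².
Resultant F = γ·h_c·A = 11.16378 × 3.72706 × 4.15476 = 172.872 kN.

F ≈ 173 kN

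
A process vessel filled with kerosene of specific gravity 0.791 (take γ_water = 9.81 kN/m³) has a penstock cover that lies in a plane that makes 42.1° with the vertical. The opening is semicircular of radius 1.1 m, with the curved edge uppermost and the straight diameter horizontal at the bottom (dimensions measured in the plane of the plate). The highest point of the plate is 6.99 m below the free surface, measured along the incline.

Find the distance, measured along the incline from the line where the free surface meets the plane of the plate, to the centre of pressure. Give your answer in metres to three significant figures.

γ = 0.791 × 9.81 = 7.75971 kN/m³.
The plate makes 42.1° with the vertical, i.e. θ = 90° − 42.1° = 47.9° to the horizontal. Measuring y along the incline from the free-surface line, vertical depth h = y·sinθ with sinθ = 0.741976.
The centroid lies 4r/(3π) = 0.466854 m above the diameter, so r − 4r/(3π) = 1.1 − 0.466854 = 0.633146 m below the topmost point, so y_c = 6.99 + 0.633146 = 7.62315 m and h_c = 7.62315 × 0.741976 = 5.65619 m.
A = πr²/2 = π × 1.1²/2 = 1.90066 m².
Resultant F = γ·h_c·A = 7.75971 × 5.65619 × 1.90066 = 83.4207 kN.
I_c = (π/8 − 8/(9π))·r⁴ = 0.109757 × 1.1⁴ = 0.160695 m⁴.
Centre of pressure: y_p = y_c + I_c/(y_c·A) = 7.62315 + 0.160695/(7.62315 × 1.90066) = 7.62315 + 0.0110908 = 7.63424 m along the plane.

y_p = 7.63 m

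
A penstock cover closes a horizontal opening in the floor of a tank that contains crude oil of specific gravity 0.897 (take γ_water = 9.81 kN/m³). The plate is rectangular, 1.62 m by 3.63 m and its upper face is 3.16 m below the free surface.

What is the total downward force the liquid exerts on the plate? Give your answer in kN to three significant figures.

γ = 0.897 × 9.81 = 8.79957 kN/m³.
The plate is horizontal, so pressure is uniform at p = γ·h = 8.79957 × 3.16 = 27.8066 kN/m².
A = 1.62 × 3.63 = 5.8806 m².
F = p·A = 27.8066 × 5.8806 = 163.519 kN.

F ≈ 164 kN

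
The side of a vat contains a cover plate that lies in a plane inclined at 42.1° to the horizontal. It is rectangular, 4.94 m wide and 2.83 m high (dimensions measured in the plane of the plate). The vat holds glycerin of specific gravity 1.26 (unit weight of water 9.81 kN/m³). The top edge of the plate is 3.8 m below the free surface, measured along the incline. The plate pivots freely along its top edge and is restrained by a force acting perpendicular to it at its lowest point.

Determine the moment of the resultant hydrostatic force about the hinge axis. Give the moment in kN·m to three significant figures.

M ≈ 932 kN·m

γ = 1.26 × 9.81 = 12.3606 kN/m³.
Let θ = 42.1° be the plate's angle to the horizontal; measure y along the incline from where the plane meets the free surface. Vertical depth h = y·sinθ with sinθ = 0.670427.
The centroid lies 2.83/2 = 1.415 m below the top edge, so y_c = 3.8 + 1.415 = 5.215 m and h_c = 5.215 × 0.670427 = 3.49628 m.
A = 4.94 × 2.83 = 13.9802 m².
Resultant F = γ·h_c·A = 12.3606 × 3.49628 × 13.9802 = 604.17 kN.
I_c = b·h³/12 = 4.94 × 2.83³/12 = 9.3305 m⁴.
Centre of pressure: y_p = y_c + I_c/(y_c·A) = 5.215 + 9.3305/(5.215 × 13.9802) = 5.215 + 0.127979 = 5.34298 m along the plane.
The resultant acts 1.415 + 0.127979 = 1.54298 m (along the plate) below the hinge at the top edge, so the moment about the hinge is M = F × 1.54298 = 604.17 × 1.54298 = 932.222 kN·m.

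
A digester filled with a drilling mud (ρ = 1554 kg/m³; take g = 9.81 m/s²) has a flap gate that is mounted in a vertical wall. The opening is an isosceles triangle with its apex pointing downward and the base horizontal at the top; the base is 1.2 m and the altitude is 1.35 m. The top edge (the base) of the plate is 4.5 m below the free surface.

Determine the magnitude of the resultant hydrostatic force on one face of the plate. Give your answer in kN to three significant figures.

γ = ρg = 1554 × 9.81 / 1000 = 15.24474 kN/m³.
With the apex down, the centroid sits h/3 = 1.35/3 = 0.45 m below the base (the top edge), so the centroid depth is h_c = 4.5 + 0.45 = 4.95 m.
A = ½ × 1.2 × 1.35 = 0.81 m².
Resultant F = γ·h_c·A = 15.24474 × 4.95 × 0.81 = 61.1238 kN.

F ≈ 61.1 kN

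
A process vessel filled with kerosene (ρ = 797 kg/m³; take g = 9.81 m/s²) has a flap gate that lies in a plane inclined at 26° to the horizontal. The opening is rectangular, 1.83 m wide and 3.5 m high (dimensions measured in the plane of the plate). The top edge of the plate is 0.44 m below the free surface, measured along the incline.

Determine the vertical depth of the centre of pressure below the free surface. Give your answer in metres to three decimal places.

h_p = 1.164 m

γ = ρg = 797 × 9.81 / 1000 = 7.81857 kN/m³.
Let θ = 26° be the plate's angle to the horizontal; measure y along the incline from where the plane meets the free surface. Vertical depth h = y·sinθ with sinθ = 0.438371.
The centroid lies 3.5/2 = 1.75 m below the top edge, so y_c = 0.44 + 1.75 = 2.19 m and h_c = 2.19 × 0.438371 = 0.960032 m.
A = 1.83 × 3.5 = 6.405 m².
Resultant F = γ·h_c·A = 7.81857 × 0.960032 × 6.405 = 48.0764 kN.
I_c = b·h³/12 = 1.83 × 3.5³/12 = 6.53844 m⁴.
Centre of pressure: y_p = y_c + I_c/(y_c·A) = 2.19 + 6.53844/(2.19 × 6.405) = 2.19 + 0.466134 = 2.65613 m along the plane.
Vertically, h_p = y_p·sinθ = 2.65613 × 0.438371 = 1.16437 m.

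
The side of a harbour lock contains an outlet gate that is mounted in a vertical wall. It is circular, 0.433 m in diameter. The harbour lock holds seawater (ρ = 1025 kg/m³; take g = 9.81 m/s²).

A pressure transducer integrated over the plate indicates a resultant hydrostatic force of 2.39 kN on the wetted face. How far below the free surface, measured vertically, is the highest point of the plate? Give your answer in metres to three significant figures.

d_top ≈ 1.40 m

γ = ρg = 1025 × 9.81 / 1000 = 10.05525 kN/m³.
A = π(0.2165)² = 0.147254 m².
From F = γ·h_c·A, the centroid depth is h_c = 2.39/(10.05525 × 0.147254) = 1.61413 m.
The centroid is at the centre, 0.2165 m below the top of the plate, so the highest point sits at h_top = 1.61413 − 0.2165 = 1.39763 m below the surface.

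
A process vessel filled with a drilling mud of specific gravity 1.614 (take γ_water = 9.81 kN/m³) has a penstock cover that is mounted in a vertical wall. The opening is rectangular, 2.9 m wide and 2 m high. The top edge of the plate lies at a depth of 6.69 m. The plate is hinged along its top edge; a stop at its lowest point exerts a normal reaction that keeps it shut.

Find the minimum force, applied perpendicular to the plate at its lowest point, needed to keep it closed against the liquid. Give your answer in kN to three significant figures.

P ≈ 368 kN

γ = 1.614 × 9.81 = 15.83334 kN/m³.
The centroid lies 2/2 = 1 m below the top edge, so the centroid depth is h_c = 6.69 + 1 = 7.69 m.
A = 2.9 × 2 = 5.8 m².
Resultant F = γ·h_c·A = 15.83334 × 7.69 × 5.8 = 706.199 kN.
I_c = b·h³/12 = 2.9 × 2³/12 = 1.93333 m⁴.
Centre of pressure: y_p = y_c + I_c/(y_c·A) = 7.69 + 1.93333/(7.69 × 5.8) = 7.69 + 0.0433463 = 7.73335 m along the plane.
The resultant acts 1 + 0.0433463 = 1.04335 m (along the plate) below the hinge at the top edge, so the moment about the hinge is M = F × 1.04335 = 706.199 × 1.04335 = 736.813 kN·m.
A normal force at the bottom, 2 m from the hinge, must supply this moment: P = 736.813/2 = 368.406 kN.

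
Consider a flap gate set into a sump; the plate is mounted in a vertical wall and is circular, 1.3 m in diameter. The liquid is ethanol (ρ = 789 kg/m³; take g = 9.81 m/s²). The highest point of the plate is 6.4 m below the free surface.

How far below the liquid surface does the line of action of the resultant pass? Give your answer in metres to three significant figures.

γ = ρg = 789 × 9.81 / 1000 = 7.74009 kN/m³.
The centroid is at the centre, 0.65 m below the top of the plate, so the centroid depth is h_c = 6.4 + 0.65 = 7.05 m.
A = π(0.65)² = 1.32732 m².
Resultant F = γ·h_c·A = 7.74009 × 7.05 × 1.32732 = 72.4287 kN.
I_c = πr⁴/4 = π × 0.65⁴/4 = 0.140198 m⁴.
Centre of pressure: y_p = y_c + I_c/(y_c·A) = 7.05 + 0.140198/(7.05 × 1.32732) = 7.05 + 0.0149823 = 7.06498 m along the plane.

h_p = 7.06 m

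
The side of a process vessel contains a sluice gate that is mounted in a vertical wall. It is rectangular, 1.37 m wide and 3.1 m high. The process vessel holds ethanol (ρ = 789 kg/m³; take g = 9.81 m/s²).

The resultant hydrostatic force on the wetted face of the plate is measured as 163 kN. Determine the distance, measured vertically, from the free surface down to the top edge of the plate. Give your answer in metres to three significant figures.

d_top ≈ 3.41 m

γ = ρg = 789 × 9.81 / 1000 = 7.74009 kN/m³.
A = 1.37 × 3.1 = 4.247 m².
From F = γ·h_c·A, the centroid depth is h_c = 163/(7.74009 × 4.247) = 4.9586 m.
The centroid lies 3.1/2 = 1.55 m below the top edge, so the top edge sits at h_top = 4.9586 − 1.55 = 3.4086 m below the surface.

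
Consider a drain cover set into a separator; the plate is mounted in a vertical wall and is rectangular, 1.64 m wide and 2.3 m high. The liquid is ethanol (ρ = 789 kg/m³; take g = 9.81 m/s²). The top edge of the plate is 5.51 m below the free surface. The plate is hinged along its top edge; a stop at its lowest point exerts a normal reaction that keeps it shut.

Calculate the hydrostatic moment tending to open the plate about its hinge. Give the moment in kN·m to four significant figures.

γ = ρg = 789 × 9.81 / 1000 = 7.74009 kN/m³.
The centroid lies 2.3/2 = 1.15 m below the top edge, so the centroid depth is h_c = 5.51 + 1.15 = 6.66 m.
A = 1.64 × 2.3 = 3.772 m².
Resultant F = γ·h_c·A = 7.74009 × 6.66 × 3.772 = 194.443 kN.
I_c = b·h³/12 = 1.64 × 2.3³/12 = 1.66282 m⁴.
Centre of pressure: y_p = y_c + I_c/(y_c·A) = 6.66 + 1.66282/(6.66 × 3.772) = 6.66 + 0.0661911 = 6.72619 m along the plane.
The resultant acts 1.15 + 0.0661911 = 1.21619 m (along the plate) below the hinge at the top edge, so the moment about the hinge is M = F × 1.21619 = 194.443 × 1.21619 = 236.48 kN·m.

M ≈ 236.5 kN·m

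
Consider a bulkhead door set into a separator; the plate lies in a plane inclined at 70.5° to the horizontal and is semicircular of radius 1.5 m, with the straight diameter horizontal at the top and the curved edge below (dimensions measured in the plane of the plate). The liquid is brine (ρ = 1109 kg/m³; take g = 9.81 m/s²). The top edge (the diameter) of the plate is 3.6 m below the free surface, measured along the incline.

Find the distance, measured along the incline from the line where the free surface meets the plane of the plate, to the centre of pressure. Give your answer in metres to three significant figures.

y_p = 4.27 m

γ = ρg = 1109 × 9.81 / 1000 = 10.87929 kN/m³.
Let θ = 70.5° be the plate's angle to the horizontal; measure y along the incline from where the plane meets the free surface. Vertical depth h = y·sinθ with sinθ = 0.942641.
The centroid of a semicircle lies 4r/(3π) = 0.63662 m from the diameter, here below the top edge, so y_c = 3.6 + 0.63662 = 4.23662 m and h_c = 4.23662 × 0.942641 = 3.99361 m.
A = πr²/2 = π × 1.5²/2 = 3.53429 m².
Resultant F = γ·h_c·A = 10.87929 × 3.99361 × 3.53429 = 153.557 kN.
I_c = (π/8 − 8/(9π))·r⁴ = 0.109757 × 1.5⁴ = 0.555645 m⁴.
Centre of pressure: y_p = y_c + I_c/(y_c·A) = 4.23662 + 0.555645/(4.23662 × 3.53429) = 4.23662 + 0.0371087 = 4.27373 m along the plane.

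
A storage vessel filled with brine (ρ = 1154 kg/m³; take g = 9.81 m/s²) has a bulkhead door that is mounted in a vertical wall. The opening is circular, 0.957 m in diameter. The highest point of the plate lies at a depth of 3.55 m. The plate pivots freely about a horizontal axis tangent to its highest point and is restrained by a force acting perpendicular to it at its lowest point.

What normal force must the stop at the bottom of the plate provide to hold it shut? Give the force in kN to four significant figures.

P ≈ 16.89 kN

γ = ρg = 1154 × 9.81 / 1000 = 11.32074 kN/m³.
The centroid is at the centre, 0.4785 m below the top of the plate, so the centroid depth is h_c = 3.55 + 0.4785 = 4.0285 m.
A = π(0.4785)² = 0.719306 m².
Resultant F = γ·h_c·A = 11.32074 × 4.0285 × 0.719306 = 32.8044 kN.
I_c = πr⁴/4 = π × 0.4785⁴/4 = 0.0411735 m⁴.
Centre of pressure: y_p = y_c + I_c/(y_c·A) = 4.0285 + 0.0411735/(4.0285 × 0.719306) = 4.0285 + 0.0142089 = 4.04271 m along the plane.
The resultant acts 0.4785 + 0.0142089 = 0.492709 m (along the plate) below the hinge at the top edge, so the moment about the hinge is M = F × 0.492709 = 32.8044 × 0.492709 = 16.163 kN·m.
A normal force at the bottom, 0.957 m from the hinge, must supply this moment: P = 16.163/0.957 = 16.8892 kN.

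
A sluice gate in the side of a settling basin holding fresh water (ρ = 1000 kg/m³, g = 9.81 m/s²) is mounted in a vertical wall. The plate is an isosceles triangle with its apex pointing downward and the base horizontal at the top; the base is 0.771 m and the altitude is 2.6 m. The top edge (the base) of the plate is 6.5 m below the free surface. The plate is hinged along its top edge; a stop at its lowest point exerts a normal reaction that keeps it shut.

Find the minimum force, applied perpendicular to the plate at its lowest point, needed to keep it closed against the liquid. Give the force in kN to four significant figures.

P ≈ 25.56 kN

γ = ρg = 1000 × 9.81 = 9810 N/m³ = 9.81 kN/m³.
With the apex down, the centroid sits h/3 = 2.6/3 = 0.866667 m below the base (the top edge), so the centroid depth is h_c = 6.5 + 0.866667 = 7.36667 m.
A = ½ × 0.771 × 2.6 = 1.0023 m².
Resultant F = γ·h_c·A = 9.81 × 7.36667 × 1.0023 = 72.4332 kN.
I_c = b·h³/36 = 0.771 × 2.6³/36 = 0.376419 m⁴.
Centre of pressure: y_p = y_c + I_c/(y_c·A) = 7.36667 + 0.376419/(7.36667 × 1.0023) = 7.36667 + 0.0509803 = 7.41765 m along the plane.
The resultant acts 0.866667 + 0.0509803 = 0.917647 m (along the plate) below the hinge at the top edge, so the moment about the hinge is M = F × 0.917647 = 72.4332 × 0.917647 = 66.4681 kN·m.
A normal force at the bottom, 2.6 m from the hinge, must supply this moment: P = 66.4681/2.6 = 25.5647 kN.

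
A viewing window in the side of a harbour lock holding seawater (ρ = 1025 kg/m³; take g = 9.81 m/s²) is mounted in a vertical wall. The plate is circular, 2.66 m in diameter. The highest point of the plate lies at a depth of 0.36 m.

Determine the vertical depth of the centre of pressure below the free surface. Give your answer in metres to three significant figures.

γ = ρg = 1025 × 9.81 / 1000 = 10.05525 kN/m³.
The centroid is at the centre, 1.33 m below the top of the plate, so the centroid depth is h_c = 0.36 + 1.33 = 1.69 m.
A = π(1.33)² = 5.55716 m².
Resultant F = γ·h_c·A = 10.05525 × 1.69 × 5.55716 = 94.4349 kN.
I_c = πr⁴/4 = π × 1.33⁴/4 = 2.45752 m⁴.
Centre of pressure: y_p = y_c + I_c/(y_c·A) = 1.69 + 2.45752/(1.69 × 5.55716) = 1.69 + 0.261672 = 1.95167 m along the plane.

h_p = 1.95 m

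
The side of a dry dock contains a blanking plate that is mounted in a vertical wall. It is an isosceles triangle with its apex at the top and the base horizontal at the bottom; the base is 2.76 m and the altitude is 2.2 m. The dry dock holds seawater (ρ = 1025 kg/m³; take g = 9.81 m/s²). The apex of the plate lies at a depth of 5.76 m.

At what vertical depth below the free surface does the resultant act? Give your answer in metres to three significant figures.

γ = ρg = 1025 × 9.81 / 1000 = 10.05525 kN/m³.
With the apex up, the centroid sits 2h/3 = 2 × 2.2/3 = 1.46667 m below the apex, so the centroid depth is h_c = 5.76 + 1.46667 = 7.22667 m.
A = ½ × 2.76 × 2.2 = 3.036 m².
Resultant F = γ·h_c·A = 10.05525 × 7.22667 × 3.036 = 220.614 kN.
I_c = b·h³/36 = 2.76 × 2.2³/36 = 0.816347 m⁴.
Centre of pressure: y_p = y_c + I_c/(y_c·A) = 7.22667 + 0.816347/(7.22667 × 3.036) = 7.22667 + 0.0372079 = 7.26388 m along the plane.

h_p = 7.26 m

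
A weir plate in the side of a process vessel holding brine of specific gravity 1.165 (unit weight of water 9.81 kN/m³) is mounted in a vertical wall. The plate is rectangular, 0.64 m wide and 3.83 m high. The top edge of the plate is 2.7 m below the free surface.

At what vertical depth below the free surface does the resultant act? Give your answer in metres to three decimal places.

γ = 1.165 × 9.81 = 11.42865 kN/m³.
The centroid lies 3.83/2 = 1.915 m below the top edge, so the centroid depth is h_c = 2.7 + 1.915 = 4.615 m.
A = 0.64 × 3.83 = 2.4512 m².
Resultant F = γ·h_c·A = 11.42865 × 4.615 × 2.4512 = 129.284 kN.
I_c = b·h³/12 = 0.64 × 3.83³/12 = 2.99637 m⁴.
Centre of pressure: y_p = y_c + I_c/(y_c·A) = 4.615 + 2.99637/(4.615 × 2.4512) = 4.615 + 0.264877 = 4.87988 m along the plane.

h_p = 4.880 m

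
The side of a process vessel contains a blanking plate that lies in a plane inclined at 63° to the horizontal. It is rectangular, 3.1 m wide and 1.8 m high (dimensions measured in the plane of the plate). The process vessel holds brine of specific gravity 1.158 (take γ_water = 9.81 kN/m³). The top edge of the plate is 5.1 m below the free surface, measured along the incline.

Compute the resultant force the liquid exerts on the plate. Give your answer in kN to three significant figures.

F ≈ 339 kN

γ = 1.158 × 9.81 = 11.35998 kN/m³.
Let θ = 63° be the plate's angle to the horizontal; measure y along the incline from where the plane meets the free surface. Vertical depth h = y·sinθ with sinθ = 0.891007.
The centroid lies 1.8/2 = 0.9 m below the top edge, so y_c = 5.1 + 0.9 = 6 m and h_c = 6 × 0.891007 = 5.34604 m.
A = 3.1 × 1.8 = 5.58 m².
Resultant F = γ·h_c·A = 11.35998 × 5.34604 × 5.58 = 338.878 kN.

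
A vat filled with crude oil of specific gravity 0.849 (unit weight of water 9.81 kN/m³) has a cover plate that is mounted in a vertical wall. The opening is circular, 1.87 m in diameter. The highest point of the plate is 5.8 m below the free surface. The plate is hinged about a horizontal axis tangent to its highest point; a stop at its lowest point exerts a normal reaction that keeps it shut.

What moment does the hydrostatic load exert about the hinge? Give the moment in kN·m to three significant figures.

M ≈ 149 kN·m

γ = 0.849 × 9.81 = 8.32869 kN/m³.
The centroid is at the centre, 0.935 m below the top of the plate, so the centroid depth is h_c = 5.8 + 0.935 = 6.735 m.
A = π(0.935)² = 2.74646 m².
Resultant F = γ·h_c·A = 8.32869 × 6.735 × 2.74646 = 154.059 kN.
I_c = πr⁴/4 = π × 0.935⁴/4 = 0.600256 m⁴.
Centre of pressure: y_p = y_c + I_c/(y_c·A) = 6.735 + 0.600256/(6.735 × 2.74646) = 6.735 + 0.0324508 = 6.76745 m along the plane.
The resultant acts 0.935 + 0.0324508 = 0.967451 m (along the plate) below the hinge at the top edge, so the moment about the hinge is M = F × 0.967451 = 154.059 × 0.967451 = 149.045 kN·m.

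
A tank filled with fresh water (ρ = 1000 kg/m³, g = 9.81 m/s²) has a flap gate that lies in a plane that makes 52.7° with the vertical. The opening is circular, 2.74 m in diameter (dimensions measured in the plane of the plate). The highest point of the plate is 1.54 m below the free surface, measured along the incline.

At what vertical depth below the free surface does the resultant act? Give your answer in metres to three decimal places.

h_p = 1.861 m

γ = ρg = 1000 × 9.81 = 9810 N/m³ = 9.81 kN/m³.
The plate makes 52.7° with the vertical, i.e. θ = 90° − 52.7° = 37.3° to the horizontal. Measuring y along the incline from the free-surface line, vertical depth h = y·sinθ with sinθ = 0.605988.
The centroid is at the centre, 1.37 m below the top of the plate, so y_c = 1.54 + 1.37 = 2.91 m and h_c = 2.91 × 0.605988 = 1.76343 m.
A = π(1.37)² = 5.89646 m².
Resultant F = γ·h_c·A = 9.81 × 1.76343 × 5.89646 = 102.004 kN.
I_c = πr⁴/4 = π × 1.37⁴/4 = 2.76676 m⁴.
Centre of pressure: y_p = y_c + I_c/(y_c·A) = 2.91 + 2.76676/(2.91 × 5.89646) = 2.91 + 0.161245 = 3.07125 m along the plane.
Vertically, h_p = y_p·sinθ = 3.07125 × 0.605988 = 1.86114 m.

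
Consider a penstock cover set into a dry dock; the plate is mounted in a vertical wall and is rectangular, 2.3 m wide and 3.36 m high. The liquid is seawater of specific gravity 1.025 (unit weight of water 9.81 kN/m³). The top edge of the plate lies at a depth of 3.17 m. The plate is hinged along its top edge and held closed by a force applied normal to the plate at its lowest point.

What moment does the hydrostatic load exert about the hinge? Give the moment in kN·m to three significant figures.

M ≈ 706 kN·m

γ = 1.025 × 9.81 = 10.05525 kN/m³.
The centroid lies 3.36/2 = 1.68 m below the top edge, so the centroid depth is h_c = 3.17 + 1.68 = 4.85 m.
A = 2.3 × 3.36 = 7.728 m².
Resultant F = γ·h_c·A = 10.05525 × 4.85 × 7.728 = 376.879 kN.
I_c = b·h³/12 = 2.3 × 3.36³/12 = 7.2705 m⁴.
Centre of pressure: y_p = y_c + I_c/(y_c·A) = 4.85 + 7.2705/(4.85 × 7.728) = 4.85 + 0.193979 = 5.04398 m along the plane.
The resultant acts 1.68 + 0.193979 = 1.87398 m (along the plate) below the hinge at the top edge, so the moment about the hinge is M = F × 1.87398 = 376.879 × 1.87398 = 706.264 kN·m.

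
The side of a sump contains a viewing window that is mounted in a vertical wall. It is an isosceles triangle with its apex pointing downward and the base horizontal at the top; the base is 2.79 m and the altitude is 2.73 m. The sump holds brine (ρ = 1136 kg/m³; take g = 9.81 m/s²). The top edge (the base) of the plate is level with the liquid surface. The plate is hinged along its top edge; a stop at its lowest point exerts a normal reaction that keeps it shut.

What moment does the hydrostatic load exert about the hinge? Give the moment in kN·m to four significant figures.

M ≈ 52.72 kN·m

γ = ρg = 1136 × 9.81 / 1000 = 11.14416 kN/m³.
With the apex down, the centroid sits h/3 = 2.73/3 = 0.91 m below the base (the top edge), so the centroid depth is h_c = 0.91 m.
A = ½ × 2.79 × 2.73 = 3.80835 m².
Resultant F = γ·h_c·A = 11.14416 × 0.91 × 3.80835 = 38.6212 kN.
I_c = b·h³/36 = 2.79 × 2.73³/36 = 1.57685 m⁴.
Centre of pressure: y_p = y_c + I_c/(y_c·A) = 0.91 + 1.57685/(0.91 × 3.80835) = 0.91 + 0.455001 = 1.365 m along the plane.
The resultant acts 0.91 + 0.455001 = 1.365 m (along the plate) below the hinge at the top edge, so the moment about the hinge is M = F × 1.365 = 38.6212 × 1.365 = 52.7179 kN·m.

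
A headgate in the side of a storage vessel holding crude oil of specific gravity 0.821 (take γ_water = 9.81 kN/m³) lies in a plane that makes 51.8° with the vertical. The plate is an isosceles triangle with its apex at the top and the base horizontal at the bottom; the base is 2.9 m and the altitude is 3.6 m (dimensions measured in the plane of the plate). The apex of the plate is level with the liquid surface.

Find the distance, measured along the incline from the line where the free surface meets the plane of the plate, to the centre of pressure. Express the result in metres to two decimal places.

y_p = 2.70 m

γ = 0.821 × 9.81 = 8.05401 kN/m³.
The plate makes 51.8° with the vertical, i.e. θ = 90° − 51.8° = 38.2° to the horizontal. Measuring y along the incline from the free-surface line, vertical depth h = y·sinθ with sinθ = 0.618408.
With the apex up, the centroid sits 2h/3 = 2 × 3.6/3 = 2.4 m below the apex, so y_c = 2.4 m and h_c = 2.4 × 0.618408 = 1.48418 m.
A = ½ × 2.9 × 3.6 = 5.22 m².
Resultant F = γ·h_c·A = 8.05401 × 1.48418 × 5.22 = 62.3978 kN.
I_c = b·h³/36 = 2.9 × 3.6³/36 = 3.7584 m⁴.
Centre of pressure: y_p = y_c + I_c/(y_c·A) = 2.4 + 3.7584/(2.4 × 5.22) = 2.4 + 0.3 = 2.7 m along the plane.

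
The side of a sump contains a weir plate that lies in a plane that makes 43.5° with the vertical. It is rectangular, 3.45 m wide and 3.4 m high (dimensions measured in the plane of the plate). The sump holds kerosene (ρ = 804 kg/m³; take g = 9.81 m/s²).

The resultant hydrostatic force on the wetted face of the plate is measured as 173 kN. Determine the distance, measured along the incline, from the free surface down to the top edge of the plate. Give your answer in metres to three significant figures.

y_top ≈ 0.878 m

γ = ρg = 804 × 9.81 / 1000 = 7.88724 kN/m³.
A = 3.45 × 3.4 = 11.73 m².
From F = γ·h_c·A, the centroid depth is h_c = 173/(7.88724 × 11.73) = 1.86992 m.
The plate makes 43.5° with the vertical, i.e. θ = 90° − 43.5° = 46.5° to the horizontal. Measuring y along the incline from the free-surface line, vertical depth h = y·sinθ with sinθ = 0.725374.
Along the incline, y_c = h_c/sinθ = 1.86992/0.725374 = 2.57787 m.
The centroid lies 3.4/2 = 1.7 m below the top edge, so the top edge sits at y_top = 2.57787 − 1.7 = 0.87787 m along the incline.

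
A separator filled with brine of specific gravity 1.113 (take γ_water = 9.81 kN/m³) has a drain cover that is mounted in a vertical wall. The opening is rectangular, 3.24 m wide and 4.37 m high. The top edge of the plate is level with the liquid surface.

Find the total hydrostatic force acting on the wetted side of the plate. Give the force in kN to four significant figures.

γ = 1.113 × 9.81 = 10.91853 kN/m³.
The centroid lies 4.37/2 = 2.185 m below the top edge, so the centroid depth is h_c = 2.185 m.
A = 3.24 × 4.37 = 14.1588 m².
Resultant F = γ·h_c·A = 10.91853 × 2.185 × 14.1588 = 337.786 kN.

F ≈ 337.8 kN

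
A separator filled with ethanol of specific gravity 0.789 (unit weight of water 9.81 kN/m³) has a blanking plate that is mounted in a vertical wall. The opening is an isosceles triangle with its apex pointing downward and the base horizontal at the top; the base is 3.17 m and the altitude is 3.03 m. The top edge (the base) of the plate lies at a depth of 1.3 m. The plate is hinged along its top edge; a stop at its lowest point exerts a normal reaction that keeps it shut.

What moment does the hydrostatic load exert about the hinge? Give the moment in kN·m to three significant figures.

M ≈ 106 kN·m

γ = 0.789 × 9.81 = 7.74009 kN/m³.
With the apex down, the centroid sits h/3 = 3.03/3 = 1.01 m below the base (the top edge), so the centroid depth is h_c = 1.3 + 1.01 = 2.31 m.
A = ½ × 3.17 × 3.03 = 4.80255 m².
Resultant F = γ·h_c·A = 7.74009 × 2.31 × 4.80255 = 85.8677 kN.
I_c = b·h³/36 = 3.17 × 3.03³/36 = 2.44954 m⁴.
Centre of pressure: y_p = y_c + I_c/(y_c·A) = 2.31 + 2.44954/(2.31 × 4.80255) = 2.31 + 0.220801 = 2.5308 m along the plane.
The resultant acts 1.01 + 0.220801 = 1.2308 m (along the plate) below the hinge at the top edge, so the moment about the hinge is M = F × 1.2308 = 85.8677 × 1.2308 = 105.686 kN·m.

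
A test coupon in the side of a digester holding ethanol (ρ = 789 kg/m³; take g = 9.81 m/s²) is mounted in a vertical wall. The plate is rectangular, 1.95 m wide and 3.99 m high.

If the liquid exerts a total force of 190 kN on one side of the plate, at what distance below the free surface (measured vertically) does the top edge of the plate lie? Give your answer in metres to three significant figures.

γ = ρg = 789 × 9.81 / 1000 = 7.74009 kN/m³.
A = 1.95 × 3.99 = 7.7805 m².
From F = γ·h_c·A, the centroid depth is h_c = 190/(7.74009 × 7.7805) = 3.15501 m.
The centroid lies 3.99/2 = 1.995 m below the top edge, so the top edge sits at h_top = 3.15501 − 1.995 = 1.16001 m below the surface.

d_top ≈ 1.16 m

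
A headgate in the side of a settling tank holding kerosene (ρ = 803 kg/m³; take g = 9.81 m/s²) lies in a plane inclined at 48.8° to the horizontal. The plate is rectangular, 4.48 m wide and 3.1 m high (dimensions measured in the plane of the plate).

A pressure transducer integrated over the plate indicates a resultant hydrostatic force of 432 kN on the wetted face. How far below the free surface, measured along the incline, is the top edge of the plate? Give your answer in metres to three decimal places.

γ = ρg = 803 × 9.81 / 1000 = 7.87743 kN/m³.
A = 4.48 × 3.1 = 13.888 m².
From F = γ·h_c·A, the centroid depth is h_c = 432/(7.87743 × 13.888) = 3.94875 m.
Let θ = 48.8° be the plate's angle to the horizontal; measure y along the incline from where the plane meets the free surface. Vertical depth h = y·sinθ with sinθ = 0.752415.
Along the incline, y_c = h_c/sinθ = 3.94875/0.752415 = 5.2481 m.
The centroid lies 3.1/2 = 1.55 m below the top edge, so the top edge sits at y_top = 5.2481 − 1.55 = 3.6981 m along the incline.

y_top ≈ 3.698 m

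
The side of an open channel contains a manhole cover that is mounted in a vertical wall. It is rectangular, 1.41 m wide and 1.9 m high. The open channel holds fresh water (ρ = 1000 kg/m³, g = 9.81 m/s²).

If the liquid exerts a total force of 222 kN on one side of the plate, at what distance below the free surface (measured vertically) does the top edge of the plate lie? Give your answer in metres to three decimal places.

γ = ρg = 1000 × 9.81 = 9810 N/m³ = 9.81 kN/m³.
A = 1.41 × 1.9 = 2.679 m².
From F = γ·h_c·A, the centroid depth is h_c = 222/(9.81 × 2.679) = 8.44717 m.
The centroid lies 1.9/2 = 0.95 m below the top edge, so the top edge sits at h_top = 8.44717 − 0.95 = 7.49717 m below the surface.

d_top ≈ 7.497 m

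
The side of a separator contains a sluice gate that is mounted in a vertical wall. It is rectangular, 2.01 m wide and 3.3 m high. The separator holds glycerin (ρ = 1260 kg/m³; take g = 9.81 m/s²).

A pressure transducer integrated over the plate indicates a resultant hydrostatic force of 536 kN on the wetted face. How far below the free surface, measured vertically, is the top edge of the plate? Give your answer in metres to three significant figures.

d_top ≈ 4.89 m

γ = ρg = 1260 × 9.81 / 1000 = 12.3606 kN/m³.
A = 2.01 × 3.3 = 6.633 m².
From F = γ·h_c·A, the centroid depth is h_c = 536/(12.3606 × 6.633) = 6.53755 m.
The centroid lies 3.3/2 = 1.65 m below the top edge, so the top edge sits at h_top = 6.53755 − 1.65 = 4.88755 m below the surface.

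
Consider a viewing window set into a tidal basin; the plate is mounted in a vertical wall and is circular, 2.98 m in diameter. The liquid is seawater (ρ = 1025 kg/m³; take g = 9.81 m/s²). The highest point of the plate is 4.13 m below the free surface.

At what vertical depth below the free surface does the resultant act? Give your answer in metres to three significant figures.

γ = ρg = 1025 × 9.81 / 1000 = 10.05525 kN/m³.
The centroid is at the centre, 1.49 m below the top of the plate, so the centroid depth is h_c = 4.13 + 1.49 = 5.62 m.
A = π(1.49)² = 6.97465 m².
Resultant F = γ·h_c·A = 10.05525 × 5.62 × 6.97465 = 394.141 kN.
I_c = πr⁴/4 = π × 1.49⁴/4 = 3.87111 m⁴.
Centre of pressure: y_p = y_c + I_c/(y_c·A) = 5.62 + 3.87111/(5.62 × 6.97465) = 5.62 + 0.098759 = 5.71876 m along the plane.

h_p = 5.72 m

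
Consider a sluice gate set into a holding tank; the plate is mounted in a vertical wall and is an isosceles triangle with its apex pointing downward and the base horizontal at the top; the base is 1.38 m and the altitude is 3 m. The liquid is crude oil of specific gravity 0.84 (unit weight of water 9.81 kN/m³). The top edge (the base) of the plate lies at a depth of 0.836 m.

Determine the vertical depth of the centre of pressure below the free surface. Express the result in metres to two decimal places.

γ = 0.84 × 9.81 = 8.2404 kN/m³.
With the apex down, the centroid sits h/3 = 3/3 = 1 m below the base (the top edge), so the centroid depth is h_c = 0.836 + 1 = 1.836 m.
A = ½ × 1.38 × 3 = 2.07 m².
Resultant F = γ·h_c·A = 8.2404 × 1.836 × 2.07 = 31.3178 kN.
I_c = b·h³/36 = 1.38 × 3³/36 = 1.035 m⁴.
Centre of pressure: y_p = y_c + I_c/(y_c·A) = 1.836 + 1.035/(1.836 × 2.07) = 1.836 + 0.272331 = 2.10833 m along the plane.

h_p = 2.11 m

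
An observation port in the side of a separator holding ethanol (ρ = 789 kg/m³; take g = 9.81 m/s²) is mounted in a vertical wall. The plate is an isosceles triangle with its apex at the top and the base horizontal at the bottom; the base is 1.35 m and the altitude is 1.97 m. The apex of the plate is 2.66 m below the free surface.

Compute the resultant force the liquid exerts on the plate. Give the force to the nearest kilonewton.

γ = ρg = 789 × 9.81 / 1000 = 7.74009 kN/m³.
With the apex up, the centroid sits 2h/3 = 2 × 1.97/3 = 1.31333 m below the apex, so the centroid depth is h_c = 2.66 + 1.31333 = 3.97333 m.
A = ½ × 1.35 × 1.97 = 1.32975 m².
Resultant F = γ·h_c·A = 7.74009 × 3.97333 × 1.32975 = 40.895 kN.

F ≈ 41 kN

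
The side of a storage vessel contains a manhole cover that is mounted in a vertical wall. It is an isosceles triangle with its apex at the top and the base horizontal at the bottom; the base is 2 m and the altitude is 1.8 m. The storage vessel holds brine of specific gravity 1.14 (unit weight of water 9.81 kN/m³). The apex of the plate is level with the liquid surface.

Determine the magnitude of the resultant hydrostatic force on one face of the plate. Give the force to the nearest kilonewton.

F ≈ 24 kN

γ = 1.14 × 9.81 = 11.1834 kN/m³.
With the apex up, the centroid sits 2h/3 = 2 × 1.8/3 = 1.2 m below the apex, so the centroid depth is h_c = 1.2 m.
A = ½ × 2 × 1.8 = 1.8 m².
Resultant F = γ·h_c·A = 11.1834 × 1.2 × 1.8 = 24.1561 kN.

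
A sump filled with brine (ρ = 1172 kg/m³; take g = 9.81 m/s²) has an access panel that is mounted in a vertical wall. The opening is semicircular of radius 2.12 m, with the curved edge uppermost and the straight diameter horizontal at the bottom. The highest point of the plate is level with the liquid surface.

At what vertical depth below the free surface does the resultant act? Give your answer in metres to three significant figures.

h_p = 1.48 m

γ = ρg = 1172 × 9.81 / 1000 = 11.49732 kN/m³.
The centroid lies 4r/(3π) = 0.899756 m above the diameter, so r − 4r/(3π) = 2.12 − 0.899756 = 1.22024 m below the topmost point, so the centroid depth is h_c = 1.22024 m.
A = πr²/2 = π × 2.12²/2 = 7.05979 m².
Resultant F = γ·h_c·A = 11.49732 × 1.22024 × 7.05979 = 99.0453 kN.
I_c = (π/8 − 8/(9π))·r⁴ = 0.109757 × 2.12⁴ = 2.21705 m⁴.
Centre of pressure: y_p = y_c + I_c/(y_c·A) = 1.22024 + 2.21705/(1.22024 × 7.05979) = 1.22024 + 0.257358 = 1.4776 m along the plane.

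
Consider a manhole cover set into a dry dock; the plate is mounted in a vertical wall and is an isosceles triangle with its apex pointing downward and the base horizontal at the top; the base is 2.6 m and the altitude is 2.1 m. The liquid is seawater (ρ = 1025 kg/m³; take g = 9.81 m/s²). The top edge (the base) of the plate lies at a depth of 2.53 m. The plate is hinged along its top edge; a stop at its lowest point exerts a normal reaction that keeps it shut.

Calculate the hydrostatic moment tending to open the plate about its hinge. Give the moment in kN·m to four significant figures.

M ≈ 68.79 kN·m

γ = ρg = 1025 × 9.81 / 1000 = 10.05525 kN/m³.
With the apex down, the centroid sits h/3 = 2.1/3 = 0.7 m below the base (the top edge), so the centroid depth is h_c = 2.53 + 0.7 = 3.23 m.
A = ½ × 2.6 × 2.1 = 2.73 m².
Resultant F = γ·h_c·A = 10.05525 × 3.23 × 2.73 = 88.6662 kN.
I_c = b·h³/36 = 2.6 × 2.1³/36 = 0.66885 m⁴.
Centre of pressure: y_p = y_c + I_c/(y_c·A) = 3.23 + 0.66885/(3.23 × 2.73) = 3.23 + 0.0758514 = 3.30585 m along the plane.
The resultant acts 0.7 + 0.0758514 = 0.775851 m (along the plate) below the hinge at the top edge, so the moment about the hinge is M = F × 0.775851 = 88.6662 × 0.775851 = 68.7918 kN·m.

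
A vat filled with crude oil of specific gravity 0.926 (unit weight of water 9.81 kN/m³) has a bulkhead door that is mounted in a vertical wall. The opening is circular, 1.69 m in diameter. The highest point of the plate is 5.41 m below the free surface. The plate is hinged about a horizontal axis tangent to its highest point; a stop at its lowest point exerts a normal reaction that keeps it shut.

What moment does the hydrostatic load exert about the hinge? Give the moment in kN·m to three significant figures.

γ = 0.926 × 9.81 = 9.08406 kN/m³.
The centroid is at the centre, 0.845 m below the top of the plate, so the centroid depth is h_c = 5.41 + 0.845 = 6.255 m.
A = π(0.845)² = 2.24318 m².
Resultant F = γ·h_c·A = 9.08406 × 6.255 × 2.24318 = 127.459 kN.
I_c = πr⁴/4 = π × 0.845⁴/4 = 0.400421 m⁴.
Centre of pressure: y_p = y_c + I_c/(y_c·A) = 6.255 + 0.400421/(6.255 × 2.24318) = 6.255 + 0.0285381 = 6.28354 m along the plane.
The resultant acts 0.845 + 0.0285381 = 0.873538 m (along the plate) below the hinge at the top edge, so the moment about the hinge is M = F × 0.873538 = 127.459 × 0.873538 = 111.34 kN·m.

M ≈ 111 kN·m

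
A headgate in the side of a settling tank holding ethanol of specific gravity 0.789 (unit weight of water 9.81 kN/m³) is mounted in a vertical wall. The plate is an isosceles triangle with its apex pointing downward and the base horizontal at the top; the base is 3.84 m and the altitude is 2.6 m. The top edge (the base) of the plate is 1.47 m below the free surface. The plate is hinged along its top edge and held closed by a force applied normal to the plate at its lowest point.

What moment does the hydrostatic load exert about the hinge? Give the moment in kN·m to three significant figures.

M ≈ 92.8 kN·m

γ = 0.789 × 9.81 = 7.74009 kN/m³.
With the apex down, the centroid sits h/3 = 2.6/3 = 0.866667 m below the base (the top edge), so the centroid depth is h_c = 1.47 + 0.866667 = 2.33667 m.
A = ½ × 3.84 × 2.6 = 4.992 m².
Resultant F = γ·h_c·A = 7.74009 × 2.33667 × 4.992 = 90.2855 kN.
I_c = b·h³/36 = 3.84 × 2.6³/36 = 1.87477 m⁴.
Centre of pressure: y_p = y_c + I_c/(y_c·A) = 2.33667 + 1.87477/(2.33667 × 4.992) = 2.33667 + 0.160722 = 2.49739 m along the plane.
The resultant acts 0.866667 + 0.160722 = 1.02739 m (along the plate) below the hinge at the top edge, so the moment about the hinge is M = F × 1.02739 = 90.2855 × 1.02739 = 92.7584 kN·m.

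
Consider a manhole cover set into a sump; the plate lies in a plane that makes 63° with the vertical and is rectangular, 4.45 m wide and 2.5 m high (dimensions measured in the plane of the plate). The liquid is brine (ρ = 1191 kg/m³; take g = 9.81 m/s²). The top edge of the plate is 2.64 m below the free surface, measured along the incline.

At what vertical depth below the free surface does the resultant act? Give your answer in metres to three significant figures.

γ = ρg = 1191 × 9.81 / 1000 = 11.68371 kN/m³.
The plate makes 63° with the vertical, i.e. θ = 90° − 63° = 27° to the horizontal. Measuring y along the incline from the free-surface line, vertical depth h = y·sinθ with sinθ = 0.453990.
The centroid lies 2.5/2 = 1.25 m below the top edge, so y_c = 2.64 + 1.25 = 3.89 m and h_c = 3.89 × 0.453990 = 1.76602 m.
A = 4.45 × 2.5 = 11.125 m².
Resultant F = γ·h_c·A = 11.68371 × 1.76602 × 11.125 = 229.55 kN.
I_c = b·h³/12 = 4.45 × 2.5³/12 = 5.79427 m⁴.
Centre of pressure: y_p = y_c + I_c/(y_c·A) = 3.89 + 5.79427/(3.89 × 11.125) = 3.89 + 0.13389 = 4.02389 m along the plane.
Vertically, h_p = y_p·sinθ = 4.02389 × 0.453990 = 1.82681 m.

h_p = 1.83 m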